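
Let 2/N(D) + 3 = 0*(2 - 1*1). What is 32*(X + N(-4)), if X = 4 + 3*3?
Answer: 1184/3 ≈ 394.67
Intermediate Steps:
N(D) = -⅔ (N(D) = 2/(-3 + 0*(2 - 1*1)) = 2/(-3 + 0*(2 - 1)) = 2/(-3 + 0*1) = 2/(-3 + 0) = 2/(-3) = 2*(-⅓) = -⅔)
X = 13 (X = 4 + 9 = 13)
32*(X + N(-4)) = 32*(13 - ⅔) = 32*(37/3) = 1184/3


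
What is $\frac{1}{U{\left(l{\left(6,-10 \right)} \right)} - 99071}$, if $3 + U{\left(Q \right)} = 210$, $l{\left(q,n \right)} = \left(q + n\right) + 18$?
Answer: $- \frac{1}{98864} \approx -1.0115 \cdot 10^{-5}$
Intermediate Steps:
$l{\left(q,n \right)} = 18 + n + q$ ($l{\left(q,n \right)} = \left(n + q\right) + 18 = 18 + n + q$)
$U{\left(Q \right)} = 207$ ($U{\left(Q \right)} = -3 + 210 = 207$)
$\frac{1}{U{\left(l{\left(6,-10 \right)} \right)} - 99071} = \frac{1}{207 - 99071} = \frac{1}{-98864} = - \frac{1}{98864}$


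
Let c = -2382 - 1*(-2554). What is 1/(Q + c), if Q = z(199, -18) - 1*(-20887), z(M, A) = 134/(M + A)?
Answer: 181/3811813 ≈ 4.7484e-5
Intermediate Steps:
z(M, A) = 134/(A + M)
c = 172 (c = -2382 + 2554 = 172)
Q = 3780681/181 (Q = 134/(-18 + 199) - 1*(-20887) = 134/181 + 20887 = 3780681/181 ≈ 20888.)
1/(Q + c) = 1/(3780681/181 + 172) = 1/(3811813/181) = 181/3811813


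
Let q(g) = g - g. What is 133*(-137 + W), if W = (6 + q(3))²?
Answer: -13433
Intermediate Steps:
q(g) = 0
W = 36 (W = (6 + 0)² = 6² = 36)
133*(-137 + W) = 133*(-137 + 36) = 133*(-101) = -13433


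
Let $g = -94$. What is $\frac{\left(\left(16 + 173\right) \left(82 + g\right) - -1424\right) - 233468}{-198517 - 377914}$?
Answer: $\frac{234312}{576431} \approx 0.40649$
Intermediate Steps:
$\frac{\left(\left(16 + 173\right) \left(82 + g\right) - -1424\right) - 233468}{-198517 - 377914} = \frac{\left(\left(16 + 173\right) \left(82 - 94\right) - -1424\right) - 233468}{-198517 - 377914} = \frac{\left(189 \left(-12\right) + 1424\right) - 233468}{-576431} = \left(\left(-2268 + 1424\right) - 233468\right) \left(- \frac{1}{576431}\right) = \left(-844 - 233468\right) \left(- \frac{1}{576431}\right) = \left(-234312\right) \left(- \frac{1}{576431}\right) = \frac{234312}{576431}$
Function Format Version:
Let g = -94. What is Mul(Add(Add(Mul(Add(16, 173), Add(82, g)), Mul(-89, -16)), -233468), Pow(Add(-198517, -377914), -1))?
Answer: Rational(234312, 576431) ≈ 0.40649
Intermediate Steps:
Mul(Add(Add(Mul(Add(16, 173), Add(82, g)), Mul(-89, -16)), -233468), Pow(Add(-198517, -377914), -1)) = Mul(Add(Add(Mul(Add(16, 173), Add(82, -94)), Mul(-89, -16)), -233468), Pow(Add(-198517, -377914), -1)) = Mul(Add(Add(Mul(189, -12), 1424), -233468), Pow(-576431, -1)) = Mul(Add(Add(-2268, 1424), -233468), Rational(-1, 576431)) = Mul(Add(-844, -233468), Rational(-1, 576431)) = Mul(-234312, Rational(-1, 576431)) = Rational(234312, 576431)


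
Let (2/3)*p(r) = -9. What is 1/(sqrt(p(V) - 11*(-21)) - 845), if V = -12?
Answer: -338/285523 - sqrt(870)/1427615 ≈ -0.0012045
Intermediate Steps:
p(r) = -27/2 (p(r) = (3/2)*(-9) = -27/2)
1/(sqrt(p(V) - 11*(-21)) - 845) = 1/(sqrt(-27/2 - 11*(-21)) - 845) = 1/(sqrt(-27/2 + 231) - 845) = 1/(sqrt(435/2) - 845) = 1/(sqrt(870)/2 - 845) = 1/(-845 + sqrt(870)/2)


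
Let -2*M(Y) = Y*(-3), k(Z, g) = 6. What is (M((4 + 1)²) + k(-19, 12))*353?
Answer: 30711/2 ≈ 15356.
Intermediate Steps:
M(Y) = 3*Y/2 (M(Y) = -Y*(-3)/2 = -(-3)*Y/2 = 3*Y/2)
(M((4 + 1)²) + k(-19, 12))*353 = (3*(4 + 1)²/2 + 6)*353 = ((3/2)*5² + 6)*353 = ((3/2)*25 + 6)*353 = (75/2 + 6)*353 = (87/2)*353 = 30711/2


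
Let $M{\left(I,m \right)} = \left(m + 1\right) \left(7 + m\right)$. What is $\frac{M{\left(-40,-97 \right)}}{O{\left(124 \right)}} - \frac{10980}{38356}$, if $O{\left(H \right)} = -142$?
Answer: $- \frac{41619375}{680819} \approx -61.131$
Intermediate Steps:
$M{\left(I,m \right)} = \left(1 + m\right) \left(7 + m\right)$
$\frac{M{\left(-40,-97 \right)}}{O{\left(124 \right)}} - \frac{10980}{38356} = \frac{7 + \left(-97\right)^{2} + 8 \left(-97\right)}{-142} - \frac{10980}{38356} = \left(7 + 9409 - 776\right) \left(- \frac{1}{142}\right) - \frac{2745}{9589} = 8640 \left(- \frac{1}{142}\right) - \frac{2745}{9589} = - \frac{4320}{71} - \frac{2745}{9589} = - \frac{41619375}{680819}$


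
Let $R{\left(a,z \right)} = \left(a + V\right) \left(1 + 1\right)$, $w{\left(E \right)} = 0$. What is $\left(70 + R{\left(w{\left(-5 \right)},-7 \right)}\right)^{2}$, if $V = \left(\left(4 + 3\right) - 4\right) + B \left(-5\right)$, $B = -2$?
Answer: $9216$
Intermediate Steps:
$V = 13$ ($V = \left(\left(4 + 3\right) - 4\right) - -10 = \left(7 - 4\right) + 10 = 3 + 10 = 13$)
$R{\left(a,z \right)} = 26 + 2 a$ ($R{\left(a,z \right)} = \left(a + 13\right) \left(1 + 1\right) = \left(13 + a\right) 2 = 26 + 2 a$)
$\left(70 + R{\left(w{\left(-5 \right)},-7 \right)}\right)^{2} = \left(70 + \left(26 + 2 \cdot 0\right)\right)^{2} = \left(70 + \left(26 + 0\right)\right)^{2} = \left(70 + 26\right)^{2} = 96^{2} = 9216$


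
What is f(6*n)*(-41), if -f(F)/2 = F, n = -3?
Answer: -1476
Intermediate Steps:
f(F) = -2*F
f(6*n)*(-41) = -12*(-3)*(-41) = -2*(-18)*(-41) = 36*(-41) = -1476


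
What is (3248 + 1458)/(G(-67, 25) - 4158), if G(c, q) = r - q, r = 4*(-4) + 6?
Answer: -4706/4193 ≈ -1.1223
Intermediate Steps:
r = -10 (r = -16 + 6 = -10)
G(c, q) = -10 - q
(3248 + 1458)/(G(-67, 25) - 4158) = (3248 + 1458)/((-10 - 1*25) - 4158) = 4706/((-10 - 25) - 4158) = 4706/(-35 - 4158) = 4706/(-4193) = 4706*(-1/4193) = -4706/4193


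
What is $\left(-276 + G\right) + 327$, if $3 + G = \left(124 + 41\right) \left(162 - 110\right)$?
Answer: $8628$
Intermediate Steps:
$G = 8577$ ($G = -3 + \left(124 + 41\right) \left(162 - 110\right) = -3 + 165 \cdot 52 = -3 + 8580 = 8577$)
$\left(-276 + G\right) + 327 = \left(-276 + 8577\right) + 327 = 8301 + 327 = 8628$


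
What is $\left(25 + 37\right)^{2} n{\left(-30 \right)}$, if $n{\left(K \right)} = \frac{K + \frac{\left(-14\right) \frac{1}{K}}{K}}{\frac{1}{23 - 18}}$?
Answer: $- \frac{25960454}{45} \approx -5.769 \cdot 10^{5}$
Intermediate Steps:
$n{\left(K \right)} = - \frac{70}{K^{2}} + 5 K$ ($n{\left(K \right)} = \frac{K - \frac{14}{K^{2}}}{\frac{1}{5}} = \left(K - \frac{14}{K^{2}}\right) \frac{1}{\frac{1}{5}} = \left(K - \frac{14}{K^{2}}\right) 5 = - \frac{70}{K^{2}} + 5 K$)
$\left(25 + 37\right)^{2} n{\left(-30 \right)} = \left(25 + 37\right)^{2} \left(- \frac{70}{900} + 5 \left(-30\right)\right) = 62^{2} \left(\left(-70\right) \frac{1}{900} - 150\right) = 3844 \left(- \frac{7}{90} - 150\right) = 3844 \left(- \frac{13507}{90}\right) = - \frac{25960454}{45}$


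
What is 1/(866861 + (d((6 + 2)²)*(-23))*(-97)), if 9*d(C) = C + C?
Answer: 9/8087317 ≈ 1.1129e-6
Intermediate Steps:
d(C) = 2*C/9 (d(C) = (C + C)/9 = (2*C)/9 = 2*C/9)
1/(866861 + (d((6 + 2)²)*(-23))*(-97)) = 1/(866861 + ((2*(6 + 2)²/9)*(-23))*(-97)) = 1/(866861 + (((2/9)*8²)*(-23))*(-97)) = 1/(866861 + (((2/9)*64)*(-23))*(-97)) = 1/(866861 + ((128/9)*(-23))*(-97)) = 1/(866861 - 2944/9*(-97)) = 1/(866861 + 285568/9) = 1/(8087317/9) = 9/8087317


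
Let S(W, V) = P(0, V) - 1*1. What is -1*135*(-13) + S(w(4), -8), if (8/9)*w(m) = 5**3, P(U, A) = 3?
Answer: 1757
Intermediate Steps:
w(m) = 1125/8 (w(m) = (9/8)*5**3 = (9/8)*125 = 1125/8)
S(W, V) = 2 (S(W, V) = 3 - 1*1 = 3 - 1 = 2)
-1*135*(-13) + S(w(4), -8) = -1*135*(-13) + 2 = -135*(-13) + 2 = 1755 + 2 = 1757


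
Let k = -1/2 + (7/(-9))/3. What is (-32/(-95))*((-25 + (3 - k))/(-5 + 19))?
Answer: -9176/17955 ≈ -0.51105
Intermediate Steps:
k = -41/54 (k = -1*½ + (7*(-⅑))*(⅓) = -½ - 7/9*⅓ = -½ - 7/27 = -41/54 ≈ -0.75926)
(-32/(-95))*((-25 + (3 - k))/(-5 + 19)) = (-32/(-95))*((-25 + (3 - 1*(-41/54)))/(-5 + 19)) = (-32*(-1/95))*((-25 + (3 + 41/54))/14) = 32*((-25 + 203/54)*(1/14))/95 = 32*(-1147/54*1/14)/95 = (32/95)*(-1147/756) = -9176/17955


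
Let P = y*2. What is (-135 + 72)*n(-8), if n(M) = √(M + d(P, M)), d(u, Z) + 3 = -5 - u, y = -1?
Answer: -63*I*√14 ≈ -235.72*I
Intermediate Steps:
P = -2 (P = -1*2 = -2)
d(u, Z) = -8 - u (d(u, Z) = -3 + (-5 - u) = -8 - u)
n(M) = √(-6 + M) (n(M) = √(M + (-8 - 1*(-2))) = √(M + (-8 + 2)) = √(M - 6) = √(-6 + M))
(-135 + 72)*n(-8) = (-135 + 72)*√(-6 - 8) = -63*I*√14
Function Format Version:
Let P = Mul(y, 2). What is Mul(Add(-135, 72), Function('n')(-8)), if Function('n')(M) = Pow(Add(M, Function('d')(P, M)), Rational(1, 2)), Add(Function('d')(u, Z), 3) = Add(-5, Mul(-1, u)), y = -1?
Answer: Mul(-63, I, Pow(14, Rational(1, 2))) ≈ Mul(-235.72, I)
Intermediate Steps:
P = -2 (P = Mul(-1, 2) = -2)
Function('d')(u, Z) = Add(-8, Mul(-1, u)) (Function('d')(u, Z) = Add(-3, Add(-5, Mul(-1, u))) = Add(-8, Mul(-1, u)))
Function('n')(M) = Pow(Add(-6, M), Rational(1, 2)) (Function('n')(M) = Pow(Add(M, Add(-8, Mul(-1, -2))), Rational(1, 2)) = Pow(Add(M, Add(-8, 2)), Rational(1, 2)) = Pow(Add(M, -6), Rational(1, 2)) = Pow(Add(-6, M), Rational(1, 2)))
Mul(Add(-135, 72), Function('n')(-8)) = Mul(Add(-135, 72), Pow(Add(-6, -8), Rational(1, 2))) = Mul(-63, Pow(-14, Rational(1, 2))) = Mul(-63, Mul(I, Pow(14, Rational(1, 2)))) = Mul(-63, I, Pow(14, Rational(1, 2)))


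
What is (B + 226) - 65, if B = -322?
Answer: -161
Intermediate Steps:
(B + 226) - 65 = (-322 + 226) - 65 = -96 - 65 = -161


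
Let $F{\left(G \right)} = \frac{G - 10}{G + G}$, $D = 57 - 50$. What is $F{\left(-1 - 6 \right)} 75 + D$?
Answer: $\frac{1373}{14} \approx 98.071$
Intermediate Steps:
$D = 7$ ($D = 57 - 50 = 7$)
$F{\left(G \right)} = \frac{-10 + G}{2 G}$
$F{\left(-1 - 6 \right)} 75 + D = \frac{-10 - 7}{2 \left(-1 - 6\right)} 75 + 7 = \frac{-10 - 7}{2 \left(-7\right)} 75 + 7 = \frac{1}{2} \left(- \frac{1}{7}\right) \left(-17\right) 75 + 7 = \frac{17}{14} \cdot 75 + 7 = \frac{1275}{14} + 7 = \frac{1373}{14}$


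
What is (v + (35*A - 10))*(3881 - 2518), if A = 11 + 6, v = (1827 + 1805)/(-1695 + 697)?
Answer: 395404937/499 ≈ 7.9240e+5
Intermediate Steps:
v = -1816/499 (v = 3632/(-998) = 3632*(-1/998) = -1816/499 ≈ -3.6393)
A = 17
(v + (35*A - 10))*(3881 - 2518) = (-1816/499 + (35*17 - 10))*(3881 - 2518) = (-1816/499 + (595 - 10))*1363 = (-1816/499 + 585)*1363 = (290099/499)*1363 = 395404937/499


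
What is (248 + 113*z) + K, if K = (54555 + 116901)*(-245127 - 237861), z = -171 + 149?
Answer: -82811192766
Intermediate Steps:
z = -22
K = -82811190528 (K = 171456*(-482988) = -82811190528)
(248 + 113*z) + K = (248 + 113*(-22)) - 82811190528 = (248 - 2486) - 82811190528 = -2238 - 82811190528 = -82811192766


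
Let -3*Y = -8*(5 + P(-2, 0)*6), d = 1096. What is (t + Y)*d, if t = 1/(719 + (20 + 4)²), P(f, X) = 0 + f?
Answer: -79478632/3885 ≈ -20458.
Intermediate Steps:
P(f, X) = f
t = 1/1295 (t = 1/(719 + 24²) = 1/(719 + 576) = 1/1295 ≈ 0.00077220)
Y = -56/3 (Y = -(-8)*(5 - 2*6)/3 = -(-8)*(5 - 12)/3 = -(-8)*(-7)/3 = -⅓*56 = -56/3 ≈ -18.667)
(t + Y)*d = (1/1295 - 56/3)*1096 = -72517/3885*1096 = -79478632/3885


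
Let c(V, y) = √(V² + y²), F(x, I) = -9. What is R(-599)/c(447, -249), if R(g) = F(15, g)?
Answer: -3*√29090/29090 ≈ -0.017589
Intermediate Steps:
R(g) = -9
R(-599)/c(447, -249) = -9/√(447² + (-249)²) = -9/√(199809 + 62001) = -9*√29090/87270 = -3*√29090/29090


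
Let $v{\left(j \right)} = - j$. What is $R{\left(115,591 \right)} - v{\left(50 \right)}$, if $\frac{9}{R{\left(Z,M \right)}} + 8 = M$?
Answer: $\frac{29159}{583} \approx 50.015$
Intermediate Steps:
$R{\left(Z,M \right)} = \frac{9}{-8 + M}$
$R{\left(115,591 \right)} - v{\left(50 \right)} = \frac{9}{-8 + 591} - \left(-1\right) 50 = \frac{9}{583} - -50 = 9 \cdot \frac{1}{583} + 50 = \frac{9}{583} + 50 = \frac{29159}{583}$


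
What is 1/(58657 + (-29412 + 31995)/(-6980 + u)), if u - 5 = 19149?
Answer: 4058/238030967 ≈ 1.7048e-5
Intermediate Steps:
u = 19154 (u = 5 + 19149 = 19154)
1/(58657 + (-29412 + 31995)/(-6980 + u)) = 1/(58657 + (-29412 + 31995)/(-6980 + 19154)) = 1/(58657 + 2583/12174) = 1/(58657 + 2583*(1/12174)) = 1/(58657 + 861/4058) = 1/(238030967/4058) = 4058/238030967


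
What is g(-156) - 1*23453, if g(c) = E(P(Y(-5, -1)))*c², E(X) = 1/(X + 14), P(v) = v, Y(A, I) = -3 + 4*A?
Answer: -26157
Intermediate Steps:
E(X) = 1/(14 + X)
g(c) = -c²/9 (g(c) = c²/(14 + (-3 + 4*(-5))) = c²/(14 + (-3 - 20)) = c²/(14 - 23) = c²/(-9) = -c²/9)
g(-156) - 1*23453 = -⅑*(-156)² - 1*23453 = -⅑*24336 - 23453 = -2704 - 23453 = -26157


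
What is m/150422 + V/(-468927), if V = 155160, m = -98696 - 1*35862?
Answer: -4802075377/3918718733 ≈ -1.2254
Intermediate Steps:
m = -134558 (m = -98696 - 35862 = -134558)
m/150422 + V/(-468927) = -134558/150422 + 155160/(-468927) = -134558*1/150422 + 155160*(-1/468927) = -67279/75211 - 17240/52103 = -4802075377/3918718733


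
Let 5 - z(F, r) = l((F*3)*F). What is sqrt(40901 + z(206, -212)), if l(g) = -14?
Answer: 2*sqrt(10230) ≈ 202.29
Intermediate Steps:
z(F, r) = 19 (z(F, r) = 5 - 1*(-14) = 5 + 14 = 19)
sqrt(40901 + z(206, -212)) = sqrt(40901 + 19) = sqrt(40920) = 2*sqrt(10230)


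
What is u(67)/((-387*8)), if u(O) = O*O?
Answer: -4489/3096 ≈ -1.4499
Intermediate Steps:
u(O) = O²
u(67)/((-387*8)) = 67²/((-387*8)) = 4489/(-3096) = 4489*(-1/3096) = -4489/3096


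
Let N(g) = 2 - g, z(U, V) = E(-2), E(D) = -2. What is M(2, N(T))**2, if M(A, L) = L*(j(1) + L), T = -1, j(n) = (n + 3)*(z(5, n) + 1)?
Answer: 9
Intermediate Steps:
z(U, V) = -2
j(n) = -3 - n (j(n) = (n + 3)*(-2 + 1) = (3 + n)*(-1) = -3 - n)
M(A, L) = L*(-4 + L) (M(A, L) = L*((-3 - 1*1) + L) = L*((-3 - 1) + L) = L*(-4 + L))
M(2, N(T))**2 = ((2 - 1*(-1))*(-4 + (2 - 1*(-1))))**2 = ((2 + 1)*(-4 + (2 + 1)))**2 = (3*(-4 + 3))**2 = (3*(-1))**2 = (-3)**2 = 9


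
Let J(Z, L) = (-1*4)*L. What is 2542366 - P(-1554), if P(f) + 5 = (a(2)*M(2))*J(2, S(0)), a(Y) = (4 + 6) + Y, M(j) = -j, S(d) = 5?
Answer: 2541891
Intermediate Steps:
a(Y) = 10 + Y
J(Z, L) = -4*L
P(f) = 475 (P(f) = -5 + ((10 + 2)*(-1*2))*(-4*5) = -5 + (12*(-2))*(-20) = -5 - 24*(-20) = -5 + 480 = 475)
2542366 - P(-1554) = 2542366 - 1*475 = 2542366 - 475 = 2541891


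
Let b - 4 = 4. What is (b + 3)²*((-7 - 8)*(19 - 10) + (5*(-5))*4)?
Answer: -28435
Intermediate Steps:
b = 8 (b = 4 + 4 = 8)
(b + 3)²*((-7 - 8)*(19 - 10) + (5*(-5))*4) = (8 + 3)²*((-7 - 8)*(19 - 10) + (5*(-5))*4) = 11²*(-15*9 - 25*4) = 121*(-135 - 100) = 121*(-235) = -28435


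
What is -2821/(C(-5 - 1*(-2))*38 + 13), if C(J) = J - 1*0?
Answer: 2821/101 ≈ 27.931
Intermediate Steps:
C(J) = J (C(J) = J + 0 = J)
-2821/(C(-5 - 1*(-2))*38 + 13) = -2821/((-5 - 1*(-2))*38 + 13) = -2821/((-5 + 2)*38 + 13) = -2821/(-3*38 + 13) = -2821/(-114 + 13) = -2821/(-101) = -2821*(-1/101) = 2821/101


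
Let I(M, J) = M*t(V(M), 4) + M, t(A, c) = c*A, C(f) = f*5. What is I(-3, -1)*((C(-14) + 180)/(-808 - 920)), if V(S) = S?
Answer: -605/288 ≈ -2.1007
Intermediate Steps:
C(f) = 5*f
t(A, c) = A*c
I(M, J) = M + 4*M² (I(M, J) = M*(M*4) + M = M*(4*M) + M = 4*M² + M = M + 4*M²)
I(-3, -1)*((C(-14) + 180)/(-808 - 920)) = (-3*(1 + 4*(-3)))*((5*(-14) + 180)/(-808 - 920)) = (-3*(1 - 12))*((-70 + 180)/(-1728)) = (-3*(-11))*(110*(-1/1728)) = 33*(-55/864) = -605/288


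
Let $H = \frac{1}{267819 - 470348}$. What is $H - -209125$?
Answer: $\frac{42353877124}{202529} \approx 2.0913 \cdot 10^{5}$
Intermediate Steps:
$H = - \frac{1}{202529}$ ($H = \frac{1}{-202529} = - \frac{1}{202529} \approx -4.9376 \cdot 10^{-6}$)
$H - -209125 = - \frac{1}{202529} - -209125 = - \frac{1}{202529} + 209125 = \frac{42353877124}{202529}$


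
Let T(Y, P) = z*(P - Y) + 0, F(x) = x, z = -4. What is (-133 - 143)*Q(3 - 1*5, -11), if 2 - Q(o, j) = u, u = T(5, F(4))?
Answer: 552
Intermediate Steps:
T(Y, P) = -4*P + 4*Y (T(Y, P) = -4*(P - Y) + 0 = (-4*P + 4*Y) + 0 = -4*P + 4*Y)
u = 4 (u = -4*4 + 4*5 = -16 + 20 = 4)
Q(o, j) = -2 (Q(o, j) = 2 - 1*4 = 2 - 4 = -2)
(-133 - 143)*Q(3 - 1*5, -11) = (-133 - 143)*(-2) = -276*(-2) = 552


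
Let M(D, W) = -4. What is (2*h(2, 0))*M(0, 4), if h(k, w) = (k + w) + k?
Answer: -32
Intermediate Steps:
h(k, w) = w + 2*k
(2*h(2, 0))*M(0, 4) = (2*(0 + 2*2))*(-4) = (2*(0 + 4))*(-4) = (2*4)*(-4) = 8*(-4) = -32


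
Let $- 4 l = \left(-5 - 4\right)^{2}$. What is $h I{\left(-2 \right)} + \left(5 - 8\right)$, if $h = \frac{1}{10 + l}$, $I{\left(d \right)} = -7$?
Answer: $- \frac{95}{41} \approx -2.3171$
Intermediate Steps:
$l = - \frac{81}{4}$ ($l = - \frac{\left(-5 - 4\right)^{2}}{4} = - \frac{\left(-9\right)^{2}}{4} = \left(- \frac{1}{4}\right) 81 = - \frac{81}{4} \approx -20.25$)
$h = - \frac{4}{41}$ ($h = \frac{1}{10 - \frac{81}{4}} = \frac{1}{- \frac{41}{4}} = - \frac{4}{41} \approx -0.097561$)
$h I{\left(-2 \right)} + \left(5 - 8\right) = \left(- \frac{4}{41}\right) \left(-7\right) + \left(5 - 8\right) = \frac{28}{41} - 3 = - \frac{95}{41}$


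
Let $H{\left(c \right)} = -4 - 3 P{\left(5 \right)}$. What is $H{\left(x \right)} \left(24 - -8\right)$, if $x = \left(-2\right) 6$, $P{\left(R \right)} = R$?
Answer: $-608$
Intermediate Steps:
$x = -12$
$H{\left(c \right)} = -19$ ($H{\left(c \right)} = -4 - 15 = -19$)
$H{\left(x \right)} \left(24 - -8\right) = - 19 \left(24 - -8\right) = - 19 \left(24 + 8\right) = \left(-19\right) 32 = -608$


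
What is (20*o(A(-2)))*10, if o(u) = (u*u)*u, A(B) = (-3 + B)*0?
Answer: 0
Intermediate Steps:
A(B) = 0
o(u) = u³ (o(u) = u²*u = u³)
(20*o(A(-2)))*10 = (20*0³)*10 = (20*0)*10 = 0*10 = 0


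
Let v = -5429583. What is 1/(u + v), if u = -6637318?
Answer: -1/12066901 ≈ -8.2871e-8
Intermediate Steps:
1/(u + v) = 1/(-6637318 - 5429583) = 1/(-12066901) = -1/12066901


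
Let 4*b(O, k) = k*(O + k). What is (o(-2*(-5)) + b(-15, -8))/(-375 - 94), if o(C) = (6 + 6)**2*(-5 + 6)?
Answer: -190/469 ≈ -0.40512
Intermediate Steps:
b(O, k) = k*(O + k)/4 (b(O, k) = (k*(O + k))/4 = k*(O + k)/4)
o(C) = 144 (o(C) = 12**2*1 = 144*1 = 144)
(o(-2*(-5)) + b(-15, -8))/(-375 - 94) = (144 + (1/4)*(-8)*(-15 - 8))/(-375 - 94) = (144 + (1/4)*(-8)*(-23))/(-469) = (144 + 46)*(-1/469) = 190*(-1/469) = -190/469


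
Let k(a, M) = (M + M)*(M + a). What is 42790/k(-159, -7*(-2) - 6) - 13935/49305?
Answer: -71447597/3970696 ≈ -17.994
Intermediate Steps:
k(a, M) = 2*M*(M + a) (k(a, M) = (2*M)*(M + a) = 2*M*(M + a))
42790/k(-159, -7*(-2) - 6) - 13935/49305 = 42790/((2*(-7*(-2) - 6)*((-7*(-2) - 6) - 159))) - 13935/49305 = 42790/((2*(14 - 6)*((14 - 6) - 159))) - 13935*1/49305 = 42790/((2*8*(8 - 159))) - 929/3287 = 42790/((2*8*(-151))) - 929/3287 = 42790/(-2416) - 929/3287 = 42790*(-1/2416) - 929/3287 = -21395/1208 - 929/3287 = -71447597/3970696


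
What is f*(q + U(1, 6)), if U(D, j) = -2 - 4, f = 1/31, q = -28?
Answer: -34/31 ≈ -1.0968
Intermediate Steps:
f = 1/31 ≈ 0.032258
U(D, j) = -6
f*(q + U(1, 6)) = (-28 - 6)/31 = (1/31)*(-34) = -34/31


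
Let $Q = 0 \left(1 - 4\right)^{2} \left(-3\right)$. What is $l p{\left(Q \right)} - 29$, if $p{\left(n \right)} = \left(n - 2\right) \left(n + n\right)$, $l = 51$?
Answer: $-29$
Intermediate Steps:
$Q = 0$ ($Q = 0 \left(-3\right)^{2} \left(-3\right) = 0 \cdot 9 \left(-3\right) = 0 \left(-3\right) = 0$)
$p{\left(n \right)} = 2 n \left(-2 + n\right)$ ($p{\left(n \right)} = \left(-2 + n\right) 2 n = 2 n \left(-2 + n\right)$)
$l p{\left(Q \right)} - 29 = 51 \cdot 2 \cdot 0 \left(-2 + 0\right) - 29 = 51 \cdot 2 \cdot 0 \left(-2\right) - 29 = 51 \cdot 0 - 29 = 0 - 29 = -29$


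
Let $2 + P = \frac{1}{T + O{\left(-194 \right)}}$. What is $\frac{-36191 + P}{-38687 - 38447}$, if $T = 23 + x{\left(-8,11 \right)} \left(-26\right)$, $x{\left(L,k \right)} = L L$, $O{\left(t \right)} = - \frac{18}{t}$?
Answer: $\frac{5760767521}{12277264512} \approx 0.46922$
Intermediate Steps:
$x{\left(L,k \right)} = L^{2}$
$T = -1641$ ($T = 23 + \left(-8\right)^{2} \left(-26\right) = 23 + 64 \left(-26\right) = 23 - 1664 = -1641$)
$P = - \frac{318433}{159168}$ ($P = -2 + \frac{1}{-1641 - \frac{18}{-194}} = -2 + \frac{1}{-1641 - - \frac{9}{97}} = -2 + \frac{1}{-1641 + \frac{9}{97}} = -2 + \frac{1}{- \frac{159168}{97}} = -2 - \frac{97}{159168} = - \frac{318433}{159168} \approx -2.0006$)
$\frac{-36191 + P}{-38687 - 38447} = \frac{-36191 - \frac{318433}{159168}}{-38687 - 38447} = - \frac{5760767521}{159168 \left(-77134\right)} = \left(- \frac{5760767521}{159168}\right) \left(- \frac{1}{77134}\right) = \frac{5760767521}{12277264512}$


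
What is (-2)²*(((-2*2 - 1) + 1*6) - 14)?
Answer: -52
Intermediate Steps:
(-2)²*(((-2*2 - 1) + 1*6) - 14) = 4*(((-4 - 1) + 6) - 14) = 4*((-5 + 6) - 14) = 4*(1 - 14) = 4*(-13) = -52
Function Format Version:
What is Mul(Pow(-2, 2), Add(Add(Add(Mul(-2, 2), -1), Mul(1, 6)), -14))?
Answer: -52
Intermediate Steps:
Mul(Pow(-2, 2), Add(Add(Add(Mul(-2, 2), -1), Mul(1, 6)), -14)) = Mul(4, Add(Add(Add(-4, -1), 6), -14)) = Mul(4, Add(Add(-5, 6), -14)) = Mul(4, Add(1, -14)) = Mul(4, -13) = -52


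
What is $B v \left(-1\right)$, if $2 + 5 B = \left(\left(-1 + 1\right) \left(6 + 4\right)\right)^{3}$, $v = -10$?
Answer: $-4$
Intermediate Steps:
$B = - \frac{2}{5}$ ($B = - \frac{2}{5} + \frac{\left(\left(-1 + 1\right) \left(6 + 4\right)\right)^{3}}{5} = - \frac{2}{5} + \frac{\left(0 \cdot 10\right)^{3}}{5} = - \frac{2}{5} + \frac{0^{3}}{5} = - \frac{2}{5} + \frac{1}{5} \cdot 0 = - \frac{2}{5} + 0 = - \frac{2}{5} \approx -0.4$)
$B v \left(-1\right) = \left(- \frac{2}{5}\right) \left(-10\right) \left(-1\right) = 4 \left(-1\right) = -4$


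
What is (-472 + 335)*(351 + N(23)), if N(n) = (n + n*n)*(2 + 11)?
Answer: -1031199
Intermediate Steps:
N(n) = 13*n + 13*n² (N(n) = (n + n²)*13 = 13*n + 13*n²)
(-472 + 335)*(351 + N(23)) = (-472 + 335)*(351 + 13*23*(1 + 23)) = -137*(351 + 13*23*24) = -137*(351 + 7176) = -137*7527 = -1031199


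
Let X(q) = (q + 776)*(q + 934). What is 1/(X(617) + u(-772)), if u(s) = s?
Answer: 1/2159771 ≈ 4.6301e-7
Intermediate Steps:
X(q) = (776 + q)*(934 + q)
1/(X(617) + u(-772)) = 1/((724784 + 617**2 + 1710*617) - 772) = 1/((724784 + 380689 + 1055070) - 772) = 1/(2160543 - 772) = 1/2159771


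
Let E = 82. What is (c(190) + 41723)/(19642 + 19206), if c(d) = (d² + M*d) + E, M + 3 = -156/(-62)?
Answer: 2412205/1204288 ≈ 2.0030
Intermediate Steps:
M = -15/31 (M = -3 - 156/(-62) = -3 - 156*(-1/62) = -3 + 78/31 = -15/31 ≈ -0.48387)
c(d) = 82 + d² - 15*d/31 (c(d) = (d² - 15*d/31) + 82 = 82 + d² - 15*d/31)
(c(190) + 41723)/(19642 + 19206) = ((82 + 190² - 15/31*190) + 41723)/(19642 + 19206) = ((82 + 36100 - 2850/31) + 41723)/38848 = (1118792/31 + 41723)*(1/38848) = (2412205/31)*(1/38848) = 2412205/1204288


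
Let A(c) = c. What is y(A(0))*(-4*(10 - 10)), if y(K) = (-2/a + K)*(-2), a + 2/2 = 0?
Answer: 0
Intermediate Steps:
a = -1 (a = -1 + 0 = -1)
y(K) = -4 - 2*K (y(K) = (-2/(-1) + K)*(-2) = (-2*(-1) + K)*(-2) = (2 + K)*(-2) = -4 - 2*K)
y(A(0))*(-4*(10 - 10)) = (-4 - 2*0)*(-4*(10 - 10)) = (-4 + 0)*(-4*0) = -4*0 = 0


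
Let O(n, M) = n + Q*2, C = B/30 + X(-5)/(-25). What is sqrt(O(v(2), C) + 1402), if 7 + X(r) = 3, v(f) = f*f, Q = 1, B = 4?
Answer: 8*sqrt(22) ≈ 37.523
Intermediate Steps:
v(f) = f**2
X(r) = -4 (X(r) = -7 + 3 = -4)
C = 22/75 (C = 4/30 - 4/(-25) = 4*(1/30) - 4*(-1/25) = 2/15 + 4/25 = 22/75 ≈ 0.29333)
O(n, M) = 2 + n (O(n, M) = n + 1*2 = n + 2 = 2 + n)
sqrt(O(v(2), C) + 1402) = sqrt((2 + 2**2) + 1402) = sqrt((2 + 4) + 1402) = sqrt(6 + 1402) = sqrt(1408) = 8*sqrt(22)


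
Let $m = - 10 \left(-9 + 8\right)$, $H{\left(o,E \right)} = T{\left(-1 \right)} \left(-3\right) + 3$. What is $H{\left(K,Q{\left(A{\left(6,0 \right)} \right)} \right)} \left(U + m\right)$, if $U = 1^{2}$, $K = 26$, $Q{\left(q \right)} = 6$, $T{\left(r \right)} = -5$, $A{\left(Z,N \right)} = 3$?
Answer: $198$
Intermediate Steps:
$U = 1$
$H{\left(o,E \right)} = 18$ ($H{\left(o,E \right)} = \left(-5\right) \left(-3\right) + 3 = 15 + 3 = 18$)
$m = 10$ ($m = \left(-10\right) \left(-1\right) = 10$)
$H{\left(K,Q{\left(A{\left(6,0 \right)} \right)} \right)} \left(U + m\right) = 18 \left(1 + 10\right) = 18 \cdot 11 = 198$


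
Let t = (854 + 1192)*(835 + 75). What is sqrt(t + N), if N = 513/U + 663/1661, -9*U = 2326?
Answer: sqrt(27791074438643031846)/3863486 ≈ 1364.5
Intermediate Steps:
U = -2326/9 (U = -1/9*2326 = -2326/9 ≈ -258.44)
t = 1861860 (t = 2046*910 = 1861860)
N = -6126699/3863486 (N = 513/(-2326/9) + 663/1661 = 513*(-9/2326) + 663*(1/1661) = -4617/2326 + 663/1661 = -6126699/3863486 ≈ -1.5858)
sqrt(t + N) = sqrt(1861860 - 6126699/3863486) = sqrt(7193263917261/3863486) = sqrt(27791074438643031846)/3863486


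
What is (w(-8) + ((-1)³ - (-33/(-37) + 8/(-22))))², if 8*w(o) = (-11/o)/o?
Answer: 104290889481/43423891456 ≈ 2.4017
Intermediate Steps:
w(o) = -11/(8*o²) (w(o) = ((-11/o)/o)/8 = (-11/o²)/8 = -11/(8*o²))
(w(-8) + ((-1)³ - (-33/(-37) + 8/(-22))))² = (-11/8/(-8)² + ((-1)³ - (-33/(-37) + 8/(-22))))² = (-11/8*1/64 + (-1 - (-33*(-1/37) + 8*(-1/22))))² = (-11/512 + (-1 - (33/37 - 4/11)))² = (-11/512 + (-1 - 1*215/407))² = (-11/512 + (-1 - 215/407))² = (-11/512 - 622/407)² = (-322941/208384)² = 104290889481/43423891456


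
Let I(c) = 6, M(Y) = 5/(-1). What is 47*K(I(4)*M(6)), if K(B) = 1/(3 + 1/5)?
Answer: 235/16 ≈ 14.688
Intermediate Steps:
M(Y) = -5 (M(Y) = 5*(-1) = -5)
K(B) = 5/16 (K(B) = 1/(3 + ⅕) = 1/(16/5) = 5/16)
47*K(I(4)*M(6)) = 47*(5/16) = 235/16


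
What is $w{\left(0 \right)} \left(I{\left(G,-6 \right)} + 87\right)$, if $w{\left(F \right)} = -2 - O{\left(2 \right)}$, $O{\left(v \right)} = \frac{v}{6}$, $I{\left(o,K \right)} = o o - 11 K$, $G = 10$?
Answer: $- \frac{1771}{3} \approx -590.33$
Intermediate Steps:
$I{\left(o,K \right)} = o^{2} - 11 K$
$O{\left(v \right)} = \frac{v}{6}$ ($O{\left(v \right)} = v \frac{1}{6} = \frac{v}{6}$)
$w{\left(F \right)} = - \frac{7}{3}$ ($w{\left(F \right)} = -2 - \frac{1}{6} \cdot 2 = -2 - \frac{1}{3} = - \frac{7}{3}$)
$w{\left(0 \right)} \left(I{\left(G,-6 \right)} + 87\right) = - \frac{7 \left(\left(10^{2} - -66\right) + 87\right)}{3} = - \frac{7 \left(\left(100 + 66\right) + 87\right)}{3} = - \frac{7 \left(166 + 87\right)}{3} = \left(- \frac{7}{3}\right) 253 = - \frac{1771}{3}$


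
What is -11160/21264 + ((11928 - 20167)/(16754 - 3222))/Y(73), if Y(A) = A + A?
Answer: -462993617/875222696 ≈ -0.52900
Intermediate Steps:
Y(A) = 2*A
-11160/21264 + ((11928 - 20167)/(16754 - 3222))/Y(73) = -11160/21264 + ((11928 - 20167)/(16754 - 3222))/((2*73)) = -11160*1/21264 - 8239/13532/146 = -465/886 - 8239*1/13532*(1/146) = -465/886 - 8239/13532*1/146 = -465/886 - 8239/1975672 = -462993617/875222696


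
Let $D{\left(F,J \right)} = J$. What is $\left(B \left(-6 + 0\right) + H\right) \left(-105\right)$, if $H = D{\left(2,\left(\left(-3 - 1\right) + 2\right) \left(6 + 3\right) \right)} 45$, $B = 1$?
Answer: $85680$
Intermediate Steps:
$H = -810$ ($H = \left(\left(-3 - 1\right) + 2\right) \left(6 + 3\right) 45 = \left(-4 + 2\right) 9 \cdot 45 = \left(-2\right) 9 \cdot 45 = \left(-18\right) 45 = -810$)
$\left(B \left(-6 + 0\right) + H\right) \left(-105\right) = \left(1 \left(-6 + 0\right) - 810\right) \left(-105\right) = \left(1 \left(-6\right) - 810\right) \left(-105\right) = \left(-6 - 810\right) \left(-105\right) = \left(-816\right) \left(-105\right) = 85680$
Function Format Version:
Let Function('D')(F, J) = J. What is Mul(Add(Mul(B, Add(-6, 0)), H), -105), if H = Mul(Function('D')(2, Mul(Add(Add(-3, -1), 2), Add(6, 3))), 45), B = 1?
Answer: 85680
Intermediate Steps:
H = -810 (H = Mul(Mul(Add(Add(-3, -1), 2), Add(6, 3)), 45) = Mul(Mul(Add(-4, 2), 9), 45) = Mul(Mul(-2, 9), 45) = Mul(-18, 45) = -810)
Mul(Add(Mul(B, Add(-6, 0)), H), -105) = Mul(Add(Mul(1, Add(-6, 0)), -810), -105) = Mul(Add(Mul(1, -6), -810), -105) = Mul(Add(-6, -810), -105) = Mul(-816, -105) = 85680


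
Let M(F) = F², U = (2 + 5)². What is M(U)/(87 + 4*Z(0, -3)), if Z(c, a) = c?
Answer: 2401/87 ≈ 27.598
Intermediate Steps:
U = 49 (U = 7² = 49)
M(U)/(87 + 4*Z(0, -3)) = 49²/(87 + 4*0) = 2401/(87 + 0) = 2401/87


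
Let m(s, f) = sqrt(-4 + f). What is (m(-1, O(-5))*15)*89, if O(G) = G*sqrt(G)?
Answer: 1335*sqrt(-4 - 5*I*sqrt(5)) ≈ 2648.9 - 3761.1*I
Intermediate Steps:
O(G) = G**(3/2)
(m(-1, O(-5))*15)*89 = (sqrt(-4 + (-5)**(3/2))*15)*89 = (sqrt(-4 - 5*I*sqrt(5))*15)*89 = (15*sqrt(-4 - 5*I*sqrt(5)))*89 = 1335*sqrt(-4 - 5*I*sqrt(5))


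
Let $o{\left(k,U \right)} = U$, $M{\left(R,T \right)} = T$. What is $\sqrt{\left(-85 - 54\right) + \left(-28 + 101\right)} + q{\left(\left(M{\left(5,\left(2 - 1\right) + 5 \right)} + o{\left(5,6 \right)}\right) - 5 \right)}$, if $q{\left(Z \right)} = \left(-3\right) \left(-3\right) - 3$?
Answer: $6 + i \sqrt{66} \approx 6.0 + 8.124 i$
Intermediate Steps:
$q{\left(Z \right)} = 6$ ($q{\left(Z \right)} = 9 - 3 = 6$)
$\sqrt{\left(-85 - 54\right) + \left(-28 + 101\right)} + q{\left(\left(M{\left(5,\left(2 - 1\right) + 5 \right)} + o{\left(5,6 \right)}\right) - 5 \right)} = \sqrt{\left(-85 - 54\right) + \left(-28 + 101\right)} + 6 = \sqrt{-139 + 73} + 6 = \sqrt{-66} + 6 = i \sqrt{66} + 6 = 6 + i \sqrt{66}$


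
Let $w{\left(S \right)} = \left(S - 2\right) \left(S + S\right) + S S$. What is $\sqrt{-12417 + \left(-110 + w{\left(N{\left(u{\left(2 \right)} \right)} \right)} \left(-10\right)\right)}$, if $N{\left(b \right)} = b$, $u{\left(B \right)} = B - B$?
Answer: $i \sqrt{12527} \approx 111.92 i$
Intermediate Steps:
$u{\left(B \right)} = 0$
$w{\left(S \right)} = S^{2} + 2 S \left(-2 + S\right)$ ($w{\left(S \right)} = \left(-2 + S\right) 2 S + S^{2} = 2 S \left(-2 + S\right) + S^{2} = S^{2} + 2 S \left(-2 + S\right)$)
$\sqrt{-12417 + \left(-110 + w{\left(N{\left(u{\left(2 \right)} \right)} \right)} \left(-10\right)\right)} = \sqrt{-12417 - \left(110 - 0 \left(-4 + 3 \cdot 0\right) \left(-10\right)\right)} = \sqrt{-12417 - \left(110 - 0 \left(-4 + 0\right) \left(-10\right)\right)} = \sqrt{-12417 - \left(110 - 0 \left(-4\right) \left(-10\right)\right)} = \sqrt{-12417 + \left(-110 + 0 \left(-10\right)\right)} = \sqrt{-12417 + \left(-110 + 0\right)} = \sqrt{-12417 - 110} = \sqrt{-12527} = i \sqrt{12527}$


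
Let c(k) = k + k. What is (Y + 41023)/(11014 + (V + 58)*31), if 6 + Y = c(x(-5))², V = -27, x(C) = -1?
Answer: 41021/11975 ≈ 3.4256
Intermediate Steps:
c(k) = 2*k
Y = -2 (Y = -6 + (2*(-1))² = -6 + (-2)² = -6 + 4 = -2)
(Y + 41023)/(11014 + (V + 58)*31) = (-2 + 41023)/(11014 + (-27 + 58)*31) = 41021/(11014 + 31*31) = 41021/(11014 + 961) = 41021/11975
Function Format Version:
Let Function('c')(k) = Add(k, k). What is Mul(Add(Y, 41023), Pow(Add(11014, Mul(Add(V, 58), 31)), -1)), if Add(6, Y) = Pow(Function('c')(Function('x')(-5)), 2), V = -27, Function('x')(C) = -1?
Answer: Rational(41021, 11975) ≈ 3.4256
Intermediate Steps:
Function('c')(k) = Mul(2, k)
Y = -2 (Y = Add(-6, Pow(Mul(2, -1), 2)) = Add(-6, Pow(-2, 2)) = Add(-6, 4) = -2)
Mul(Add(Y, 41023), Pow(Add(11014, Mul(Add(V, 58), 31)), -1)) = Mul(Add(-2, 41023), Pow(Add(11014, Mul(Add(-27, 58), 31)), -1)) = Mul(41021, Pow(Add(11014, Mul(31, 31)), -1)) = Mul(41021, Pow(Add(11014, 961), -1)) = Mul(41021, Pow(11975, -1)) = Mul(41021, Rational(1, 11975)) = Rational(41021, 11975)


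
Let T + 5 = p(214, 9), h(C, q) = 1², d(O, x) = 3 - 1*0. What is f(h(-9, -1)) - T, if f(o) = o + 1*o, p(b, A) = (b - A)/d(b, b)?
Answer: -184/3 ≈ -61.333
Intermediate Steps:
d(O, x) = 3 (d(O, x) = 3 + 0 = 3)
h(C, q) = 1
p(b, A) = -A/3 + b/3 (p(b, A) = (b - A)/3 = (b - A)*(⅓) = -A/3 + b/3)
f(o) = 2*o (f(o) = o + o = 2*o)
T = 190/3 (T = -5 + (-⅓*9 + (⅓)*214) = -5 + (-3 + 214/3) = -5 + 205/3 = 190/3 ≈ 63.333)
f(h(-9, -1)) - T = 2*1 - 1*190/3 = 2 - 190/3 = -184/3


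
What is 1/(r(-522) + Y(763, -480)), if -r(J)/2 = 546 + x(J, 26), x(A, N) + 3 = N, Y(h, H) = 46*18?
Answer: -1/310 ≈ -0.0032258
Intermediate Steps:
Y(h, H) = 828
x(A, N) = -3 + N
r(J) = -1138 (r(J) = -2*(546 + (-3 + 26)) = -2*(546 + 23) = -2*569 = -1138)
1/(r(-522) + Y(763, -480)) = 1/(-1138 + 828) = 1/(-310) = -1/310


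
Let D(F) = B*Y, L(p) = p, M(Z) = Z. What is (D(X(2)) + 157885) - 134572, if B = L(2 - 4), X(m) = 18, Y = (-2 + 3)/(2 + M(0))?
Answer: 23312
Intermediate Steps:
Y = ½ (Y = (-2 + 3)/(2 + 0) = 1/2 = 1*(½) = ½ ≈ 0.50000)
B = -2 (B = 2 - 4 = -2)
D(F) = -1 (D(F) = -2*½ = -1)
(D(X(2)) + 157885) - 134572 = (-1 + 157885) - 134572 = 157884 - 134572 = 23312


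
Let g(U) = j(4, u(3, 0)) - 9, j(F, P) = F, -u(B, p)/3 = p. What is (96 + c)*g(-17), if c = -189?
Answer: 465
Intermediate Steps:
u(B, p) = -3*p
g(U) = -5 (g(U) = 4 - 9 = -5)
(96 + c)*g(-17) = (96 - 189)*(-5) = -93*(-5) = 465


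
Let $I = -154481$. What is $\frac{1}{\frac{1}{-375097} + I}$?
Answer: $- \frac{375097}{57945359658} \approx -6.4733 \cdot 10^{-6}$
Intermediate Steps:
$\frac{1}{\frac{1}{-375097} + I} = \frac{1}{\frac{1}{-375097} - 154481} = \frac{1}{- \frac{1}{375097} - 154481} = \frac{1}{- \frac{57945359658}{375097}} = - \frac{375097}{57945359658}$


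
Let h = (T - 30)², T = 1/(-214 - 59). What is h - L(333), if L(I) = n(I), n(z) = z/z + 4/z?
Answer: 826543700/919191 ≈ 899.21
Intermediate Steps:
T = -1/273 (T = 1/(-273) = -1/273 ≈ -0.0036630)
n(z) = 1 + 4/z
L(I) = (4 + I)/I
h = 67092481/74529 (h = (-1/273 - 30)² = (-8191/273)² = 67092481/74529 ≈ 900.22)
h - L(333) = 67092481/74529 - (4 + 333)/333 = 67092481/74529 - 337/333 = 826543700/919191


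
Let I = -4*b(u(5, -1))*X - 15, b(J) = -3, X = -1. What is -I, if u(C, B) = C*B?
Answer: 27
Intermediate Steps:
u(C, B) = B*C
I = -27 (I = -(-12)*(-1) - 15 = -4*3 - 15 = -12 - 15 = -27)
-I = -1*(-27) = 27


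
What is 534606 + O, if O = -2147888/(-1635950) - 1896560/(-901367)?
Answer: 394165209288023398/737295671825 ≈ 5.3461e+5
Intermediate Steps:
O = 2519356347448/737295671825 (O = -2147888*(-1/1635950) - 1896560*(-1/901367) = 1073944/817975 + 1896560/901367 = 2519356347448/737295671825 ≈ 3.4170)
534606 + O = 534606 + 2519356347448/737295671825 = 394165209288023398/737295671825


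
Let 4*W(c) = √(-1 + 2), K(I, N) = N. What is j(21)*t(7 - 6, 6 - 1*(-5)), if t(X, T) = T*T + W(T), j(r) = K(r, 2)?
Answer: 485/2 ≈ 242.50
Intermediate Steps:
W(c) = ¼ (W(c) = √(-1 + 2)/4 = √1/4 = (¼)*1 = ¼)
j(r) = 2
t(X, T) = ¼ + T² (t(X, T) = T*T + ¼ = T² + ¼ = ¼ + T²)
j(21)*t(7 - 6, 6 - 1*(-5)) = 2*(¼ + (6 - 1*(-5))²) = 2*(¼ + (6 + 5)²) = 2*(¼ + 11²) = 2*(¼ + 121) = 2*(485/4) = 485/2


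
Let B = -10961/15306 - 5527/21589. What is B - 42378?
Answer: -14003759847743/330441234 ≈ -42379.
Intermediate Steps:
B = -321233291/330441234 (B = -10961*1/15306 - 5527*1/21589 = -10961/15306 - 5527/21589 = -321233291/330441234 ≈ -0.97213)
B - 42378 = -321233291/330441234 - 42378 = -14003759847743/330441234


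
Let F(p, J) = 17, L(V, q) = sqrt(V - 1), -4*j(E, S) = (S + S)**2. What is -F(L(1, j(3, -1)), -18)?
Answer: -17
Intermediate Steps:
j(E, S) = -S**2 (j(E, S) = -(S + S)**2/4 = -4*S**2/4 = -S**2)
L(V, q) = sqrt(-1 + V)
-F(L(1, j(3, -1)), -18) = -1*17 = -17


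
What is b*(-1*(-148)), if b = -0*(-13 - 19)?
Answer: 0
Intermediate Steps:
b = 0 (b = -0*(-32) = -1*0 = 0)
b*(-1*(-148)) = 0*(-1*(-148)) = 0*148 = 0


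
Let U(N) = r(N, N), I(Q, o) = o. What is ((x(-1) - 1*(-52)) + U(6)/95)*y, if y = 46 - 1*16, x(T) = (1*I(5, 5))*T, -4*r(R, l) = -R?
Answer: 26799/19 ≈ 1410.5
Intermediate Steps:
r(R, l) = R/4 (r(R, l) = -(-1)*R/4 = R/4)
x(T) = 5*T (x(T) = (1*5)*T = 5*T)
U(N) = N/4
y = 30 (y = 46 - 16 = 30)
((x(-1) - 1*(-52)) + U(6)/95)*y = ((5*(-1) - 1*(-52)) + ((¼)*6)/95)*30 = ((-5 + 52) + (3/2)*(1/95))*30 = (47 + 3/190)*30 = (8933/190)*30 = 26799/19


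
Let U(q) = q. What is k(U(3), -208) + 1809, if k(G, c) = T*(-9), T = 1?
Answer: 1800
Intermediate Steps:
k(G, c) = -9 (k(G, c) = 1*(-9) = -9)
k(U(3), -208) + 1809 = -9 + 1809 = 1800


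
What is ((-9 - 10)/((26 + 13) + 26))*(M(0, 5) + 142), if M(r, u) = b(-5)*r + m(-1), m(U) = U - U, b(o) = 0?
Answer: -2698/65 ≈ -41.508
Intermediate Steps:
m(U) = 0
M(r, u) = 0 (M(r, u) = 0*r + 0 = 0 + 0 = 0)
((-9 - 10)/((26 + 13) + 26))*(M(0, 5) + 142) = ((-9 - 10)/((26 + 13) + 26))*(0 + 142) = -19/(39 + 26)*142 = -19/65*142 = -2698/65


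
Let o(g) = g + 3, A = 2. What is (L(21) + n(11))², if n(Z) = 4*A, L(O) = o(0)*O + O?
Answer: 8464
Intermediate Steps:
o(g) = 3 + g
L(O) = 4*O (L(O) = (3 + 0)*O + O = 3*O + O = 4*O)
n(Z) = 8 (n(Z) = 4*2 = 8)
(L(21) + n(11))² = (4*21 + 8)² = (84 + 8)² = 92² = 8464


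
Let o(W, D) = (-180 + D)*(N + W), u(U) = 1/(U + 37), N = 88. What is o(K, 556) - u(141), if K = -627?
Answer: -36074193/178 ≈ -2.0266e+5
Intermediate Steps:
u(U) = 1/(37 + U)
o(W, D) = (-180 + D)*(88 + W)
o(K, 556) - u(141) = (-15840 - 180*(-627) + 88*556 + 556*(-627)) - 1/(37 + 141) = (-15840 + 112860 + 48928 - 348612) - 1/178 = -202664 - 1*1/178 = -202664 - 1/178 = -36074193/178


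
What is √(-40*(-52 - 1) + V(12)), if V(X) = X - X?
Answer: 2*√530 ≈ 46.043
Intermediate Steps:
V(X) = 0
√(-40*(-52 - 1) + V(12)) = √(-40*(-52 - 1) + 0) = √(-40*(-53) + 0) = √(2120 + 0) = √2120 = 2*√530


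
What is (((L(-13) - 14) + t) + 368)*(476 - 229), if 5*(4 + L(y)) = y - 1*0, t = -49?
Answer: 368524/5 ≈ 73705.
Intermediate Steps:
L(y) = -4 + y/5 (L(y) = -4 + (y - 1*0)/5 = -4 + (y + 0)/5 = -4 + y/5)
(((L(-13) - 14) + t) + 368)*(476 - 229) = ((((-4 + (⅕)*(-13)) - 14) - 49) + 368)*(476 - 229) = ((((-4 - 13/5) - 14) - 49) + 368)*247 = (((-33/5 - 14) - 49) + 368)*247 = ((-103/5 - 49) + 368)*247 = (-348/5 + 368)*247 = (1492/5)*247 = 368524/5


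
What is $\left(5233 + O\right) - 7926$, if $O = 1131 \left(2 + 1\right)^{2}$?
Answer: $7486$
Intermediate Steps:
$O = 10179$ ($O = 1131 \cdot 3^{2} = 1131 \cdot 9 = 10179$)
$\left(5233 + O\right) - 7926 = \left(5233 + 10179\right) - 7926 = 15412 - 7926 = 7486$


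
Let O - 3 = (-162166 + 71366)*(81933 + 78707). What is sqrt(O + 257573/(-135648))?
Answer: I*sqrt(1863819459041884518)/11304 ≈ 1.2077e+5*I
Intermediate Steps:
O = -14586111997 (O = 3 + (-162166 + 71366)*(81933 + 78707) = 3 - 90800*160640 = 3 - 14586112000 = -14586111997)
sqrt(O + 257573/(-135648)) = sqrt(-14586111997 + 257573/(-135648)) = sqrt(-14586111997 + 257573*(-1/135648)) = sqrt(-14586111997 - 257573/135648) = sqrt(-1978576920426629/135648) = I*sqrt(1863819459041884518)/11304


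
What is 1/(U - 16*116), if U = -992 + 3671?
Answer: 1/823 ≈ 0.0012151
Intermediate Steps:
U = 2679
1/(U - 16*116) = 1/(2679 - 16*116) = 1/(2679 - 1856) = 1/823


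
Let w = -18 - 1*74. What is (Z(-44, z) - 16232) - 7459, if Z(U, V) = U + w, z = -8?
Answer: -23827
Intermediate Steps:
w = -92 (w = -18 - 74 = -92)
Z(U, V) = -92 + U (Z(U, V) = U - 92 = -92 + U)
(Z(-44, z) - 16232) - 7459 = ((-92 - 44) - 16232) - 7459 = (-136 - 16232) - 7459 = -16368 - 7459 = -23827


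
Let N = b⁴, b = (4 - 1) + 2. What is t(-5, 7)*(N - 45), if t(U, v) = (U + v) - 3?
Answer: -580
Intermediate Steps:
b = 5 (b = 3 + 2 = 5)
t(U, v) = -3 + U + v
N = 625 (N = 5⁴ = 625)
t(-5, 7)*(N - 45) = (-3 - 5 + 7)*(625 - 45) = -1*580 = -580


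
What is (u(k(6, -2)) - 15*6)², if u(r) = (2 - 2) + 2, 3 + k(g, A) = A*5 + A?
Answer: 7744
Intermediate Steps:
k(g, A) = -3 + 6*A (k(g, A) = -3 + (A*5 + A) = -3 + (5*A + A) = -3 + 6*A)
u(r) = 2 (u(r) = 0 + 2 = 2)
(u(k(6, -2)) - 15*6)² = (2 - 15*6)² = (2 - 90)² = (-88)² = 7744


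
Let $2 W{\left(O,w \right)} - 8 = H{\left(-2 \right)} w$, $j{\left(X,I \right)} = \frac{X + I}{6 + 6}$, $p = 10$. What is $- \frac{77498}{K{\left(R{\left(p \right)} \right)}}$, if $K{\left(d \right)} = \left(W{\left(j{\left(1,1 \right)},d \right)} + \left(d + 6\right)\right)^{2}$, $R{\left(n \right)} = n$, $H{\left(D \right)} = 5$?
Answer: $- \frac{77498}{2025} \approx -38.271$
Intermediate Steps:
$j{\left(X,I \right)} = \frac{I}{12} + \frac{X}{12}$ ($j{\left(X,I \right)} = \frac{I + X}{12} = \left(I + X\right) \frac{1}{12} = \frac{I}{12} + \frac{X}{12}$)
$W{\left(O,w \right)} = 4 + \frac{5 w}{2}$
$K{\left(d \right)} = \left(10 + \frac{7 d}{2}\right)^{2}$ ($K{\left(d \right)} = \left(\left(4 + \frac{5 d}{2}\right) + \left(d + 6\right)\right)^{2} = \left(\left(4 + \frac{5 d}{2}\right) + \left(6 + d\right)\right)^{2} = \left(10 + \frac{7 d}{2}\right)^{2}$)
$- \frac{77498}{K{\left(R{\left(p \right)} \right)}} = - \frac{77498}{\frac{1}{4} \left(20 + 7 \cdot 10\right)^{2}} = - \frac{77498}{\frac{1}{4} \left(20 + 70\right)^{2}} = - \frac{77498}{\frac{1}{4} \cdot 90^{2}} = - \frac{77498}{\frac{1}{4} \cdot 8100} = - \frac{77498}{2025}$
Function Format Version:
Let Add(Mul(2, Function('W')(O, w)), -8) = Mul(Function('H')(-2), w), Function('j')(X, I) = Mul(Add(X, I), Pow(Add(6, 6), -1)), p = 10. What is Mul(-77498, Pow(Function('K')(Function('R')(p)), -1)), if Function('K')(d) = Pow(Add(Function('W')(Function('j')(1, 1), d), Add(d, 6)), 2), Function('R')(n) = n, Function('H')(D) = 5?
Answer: Rational(-77498, 2025) ≈ -38.271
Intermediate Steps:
Function('j')(X, I) = Add(Mul(Rational(1, 12), I), Mul(Rational(1, 12), X)) (Function('j')(X, I) = Mul(Add(I, X), Pow(12, -1)) = Mul(Add(I, X), Rational(1, 12)) = Add(Mul(Rational(1, 12), I), Mul(Rational(1, 12), X)))
Function('W')(O, w) = Add(4, Mul(Rational(5, 2), w)) (Function('W')(O, w) = Add(4, Mul(Rational(1, 2), Mul(5, w))) = Add(4, Mul(Rational(5, 2), w)))
Function('K')(d) = Pow(Add(10, Mul(Rational(7, 2), d)), 2) (Function('K')(d) = Pow(Add(Add(4, Mul(Rational(5, 2), d)), Add(d, 6)), 2) = Pow(Add(Add(4, Mul(Rational(5, 2), d)), Add(6, d)), 2) = Pow(Add(10, Mul(Rational(7, 2), d)), 2))
Mul(-77498, Pow(Function('K')(Function('R')(p)), -1)) = Mul(-77498, Pow(Mul(Rational(1, 4), Pow(Add(20, Mul(7, 10)), 2)), -1)) = Mul(-77498, Pow(Mul(Rational(1, 4), Pow(Add(20, 70), 2)), -1)) = Mul(-77498, Pow(Mul(Rational(1, 4), Pow(90, 2)), -1)) = Mul(-77498, Pow(Mul(Rational(1, 4), 8100), -1)) = Mul(-77498, Pow(2025, -1)) = Mul(-77498, Rational(1, 2025)) = Rational(-77498, 2025)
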